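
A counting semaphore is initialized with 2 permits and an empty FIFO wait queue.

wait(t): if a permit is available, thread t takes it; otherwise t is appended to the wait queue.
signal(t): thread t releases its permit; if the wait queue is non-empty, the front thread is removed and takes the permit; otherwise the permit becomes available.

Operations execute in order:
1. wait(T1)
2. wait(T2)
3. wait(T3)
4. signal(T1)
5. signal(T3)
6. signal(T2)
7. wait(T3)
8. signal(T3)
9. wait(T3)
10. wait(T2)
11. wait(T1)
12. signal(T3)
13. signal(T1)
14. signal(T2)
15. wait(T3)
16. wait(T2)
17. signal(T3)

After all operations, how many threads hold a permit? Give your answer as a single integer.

Answer: 1

Derivation:
Step 1: wait(T1) -> count=1 queue=[] holders={T1}
Step 2: wait(T2) -> count=0 queue=[] holders={T1,T2}
Step 3: wait(T3) -> count=0 queue=[T3] holders={T1,T2}
Step 4: signal(T1) -> count=0 queue=[] holders={T2,T3}
Step 5: signal(T3) -> count=1 queue=[] holders={T2}
Step 6: signal(T2) -> count=2 queue=[] holders={none}
Step 7: wait(T3) -> count=1 queue=[] holders={T3}
Step 8: signal(T3) -> count=2 queue=[] holders={none}
Step 9: wait(T3) -> count=1 queue=[] holders={T3}
Step 10: wait(T2) -> count=0 queue=[] holders={T2,T3}
Step 11: wait(T1) -> count=0 queue=[T1] holders={T2,T3}
Step 12: signal(T3) -> count=0 queue=[] holders={T1,T2}
Step 13: signal(T1) -> count=1 queue=[] holders={T2}
Step 14: signal(T2) -> count=2 queue=[] holders={none}
Step 15: wait(T3) -> count=1 queue=[] holders={T3}
Step 16: wait(T2) -> count=0 queue=[] holders={T2,T3}
Step 17: signal(T3) -> count=1 queue=[] holders={T2}
Final holders: {T2} -> 1 thread(s)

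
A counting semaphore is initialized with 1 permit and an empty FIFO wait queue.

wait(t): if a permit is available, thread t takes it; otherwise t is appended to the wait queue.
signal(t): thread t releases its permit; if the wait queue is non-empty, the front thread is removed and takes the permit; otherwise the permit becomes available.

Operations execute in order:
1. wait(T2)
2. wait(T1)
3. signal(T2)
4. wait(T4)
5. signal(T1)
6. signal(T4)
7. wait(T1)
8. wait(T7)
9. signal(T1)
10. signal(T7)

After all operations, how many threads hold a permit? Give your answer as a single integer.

Step 1: wait(T2) -> count=0 queue=[] holders={T2}
Step 2: wait(T1) -> count=0 queue=[T1] holders={T2}
Step 3: signal(T2) -> count=0 queue=[] holders={T1}
Step 4: wait(T4) -> count=0 queue=[T4] holders={T1}
Step 5: signal(T1) -> count=0 queue=[] holders={T4}
Step 6: signal(T4) -> count=1 queue=[] holders={none}
Step 7: wait(T1) -> count=0 queue=[] holders={T1}
Step 8: wait(T7) -> count=0 queue=[T7] holders={T1}
Step 9: signal(T1) -> count=0 queue=[] holders={T7}
Step 10: signal(T7) -> count=1 queue=[] holders={none}
Final holders: {none} -> 0 thread(s)

Answer: 0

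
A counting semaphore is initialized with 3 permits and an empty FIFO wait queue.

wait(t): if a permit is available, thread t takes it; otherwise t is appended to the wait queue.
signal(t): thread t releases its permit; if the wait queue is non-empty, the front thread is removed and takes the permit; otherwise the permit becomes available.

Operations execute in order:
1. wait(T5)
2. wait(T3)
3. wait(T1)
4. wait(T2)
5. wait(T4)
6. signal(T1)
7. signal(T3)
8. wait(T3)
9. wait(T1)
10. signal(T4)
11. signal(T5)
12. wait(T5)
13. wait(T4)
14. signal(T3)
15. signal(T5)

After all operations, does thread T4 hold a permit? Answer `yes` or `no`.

Step 1: wait(T5) -> count=2 queue=[] holders={T5}
Step 2: wait(T3) -> count=1 queue=[] holders={T3,T5}
Step 3: wait(T1) -> count=0 queue=[] holders={T1,T3,T5}
Step 4: wait(T2) -> count=0 queue=[T2] holders={T1,T3,T5}
Step 5: wait(T4) -> count=0 queue=[T2,T4] holders={T1,T3,T5}
Step 6: signal(T1) -> count=0 queue=[T4] holders={T2,T3,T5}
Step 7: signal(T3) -> count=0 queue=[] holders={T2,T4,T5}
Step 8: wait(T3) -> count=0 queue=[T3] holders={T2,T4,T5}
Step 9: wait(T1) -> count=0 queue=[T3,T1] holders={T2,T4,T5}
Step 10: signal(T4) -> count=0 queue=[T1] holders={T2,T3,T5}
Step 11: signal(T5) -> count=0 queue=[] holders={T1,T2,T3}
Step 12: wait(T5) -> count=0 queue=[T5] holders={T1,T2,T3}
Step 13: wait(T4) -> count=0 queue=[T5,T4] holders={T1,T2,T3}
Step 14: signal(T3) -> count=0 queue=[T4] holders={T1,T2,T5}
Step 15: signal(T5) -> count=0 queue=[] holders={T1,T2,T4}
Final holders: {T1,T2,T4} -> T4 in holders

Answer: yes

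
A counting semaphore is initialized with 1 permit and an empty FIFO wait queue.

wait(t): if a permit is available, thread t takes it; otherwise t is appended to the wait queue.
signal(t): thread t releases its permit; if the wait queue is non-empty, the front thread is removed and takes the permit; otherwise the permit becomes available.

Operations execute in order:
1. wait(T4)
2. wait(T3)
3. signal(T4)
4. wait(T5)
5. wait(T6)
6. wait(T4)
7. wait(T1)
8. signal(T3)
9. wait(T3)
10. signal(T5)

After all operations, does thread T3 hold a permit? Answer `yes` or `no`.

Step 1: wait(T4) -> count=0 queue=[] holders={T4}
Step 2: wait(T3) -> count=0 queue=[T3] holders={T4}
Step 3: signal(T4) -> count=0 queue=[] holders={T3}
Step 4: wait(T5) -> count=0 queue=[T5] holders={T3}
Step 5: wait(T6) -> count=0 queue=[T5,T6] holders={T3}
Step 6: wait(T4) -> count=0 queue=[T5,T6,T4] holders={T3}
Step 7: wait(T1) -> count=0 queue=[T5,T6,T4,T1] holders={T3}
Step 8: signal(T3) -> count=0 queue=[T6,T4,T1] holders={T5}
Step 9: wait(T3) -> count=0 queue=[T6,T4,T1,T3] holders={T5}
Step 10: signal(T5) -> count=0 queue=[T4,T1,T3] holders={T6}
Final holders: {T6} -> T3 not in holders

Answer: no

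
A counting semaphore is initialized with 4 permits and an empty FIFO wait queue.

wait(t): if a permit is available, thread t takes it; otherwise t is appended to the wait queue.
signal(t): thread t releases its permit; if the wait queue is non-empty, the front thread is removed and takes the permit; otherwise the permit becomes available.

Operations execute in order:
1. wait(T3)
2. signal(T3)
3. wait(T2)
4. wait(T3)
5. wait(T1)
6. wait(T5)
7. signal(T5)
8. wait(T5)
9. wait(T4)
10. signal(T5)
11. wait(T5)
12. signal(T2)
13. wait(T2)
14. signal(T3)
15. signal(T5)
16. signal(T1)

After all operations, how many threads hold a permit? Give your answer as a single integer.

Answer: 2

Derivation:
Step 1: wait(T3) -> count=3 queue=[] holders={T3}
Step 2: signal(T3) -> count=4 queue=[] holders={none}
Step 3: wait(T2) -> count=3 queue=[] holders={T2}
Step 4: wait(T3) -> count=2 queue=[] holders={T2,T3}
Step 5: wait(T1) -> count=1 queue=[] holders={T1,T2,T3}
Step 6: wait(T5) -> count=0 queue=[] holders={T1,T2,T3,T5}
Step 7: signal(T5) -> count=1 queue=[] holders={T1,T2,T3}
Step 8: wait(T5) -> count=0 queue=[] holders={T1,T2,T3,T5}
Step 9: wait(T4) -> count=0 queue=[T4] holders={T1,T2,T3,T5}
Step 10: signal(T5) -> count=0 queue=[] holders={T1,T2,T3,T4}
Step 11: wait(T5) -> count=0 queue=[T5] holders={T1,T2,T3,T4}
Step 12: signal(T2) -> count=0 queue=[] holders={T1,T3,T4,T5}
Step 13: wait(T2) -> count=0 queue=[T2] holders={T1,T3,T4,T5}
Step 14: signal(T3) -> count=0 queue=[] holders={T1,T2,T4,T5}
Step 15: signal(T5) -> count=1 queue=[] holders={T1,T2,T4}
Step 16: signal(T1) -> count=2 queue=[] holders={T2,T4}
Final holders: {T2,T4} -> 2 thread(s)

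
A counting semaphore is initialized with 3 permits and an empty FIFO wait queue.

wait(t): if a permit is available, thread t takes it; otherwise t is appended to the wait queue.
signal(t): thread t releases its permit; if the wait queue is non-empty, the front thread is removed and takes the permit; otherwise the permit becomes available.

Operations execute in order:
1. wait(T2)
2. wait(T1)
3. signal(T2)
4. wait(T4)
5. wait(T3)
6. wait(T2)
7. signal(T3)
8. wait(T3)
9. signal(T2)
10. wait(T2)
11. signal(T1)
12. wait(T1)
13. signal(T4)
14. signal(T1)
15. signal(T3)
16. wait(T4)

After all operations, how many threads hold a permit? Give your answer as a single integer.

Answer: 2

Derivation:
Step 1: wait(T2) -> count=2 queue=[] holders={T2}
Step 2: wait(T1) -> count=1 queue=[] holders={T1,T2}
Step 3: signal(T2) -> count=2 queue=[] holders={T1}
Step 4: wait(T4) -> count=1 queue=[] holders={T1,T4}
Step 5: wait(T3) -> count=0 queue=[] holders={T1,T3,T4}
Step 6: wait(T2) -> count=0 queue=[T2] holders={T1,T3,T4}
Step 7: signal(T3) -> count=0 queue=[] holders={T1,T2,T4}
Step 8: wait(T3) -> count=0 queue=[T3] holders={T1,T2,T4}
Step 9: signal(T2) -> count=0 queue=[] holders={T1,T3,T4}
Step 10: wait(T2) -> count=0 queue=[T2] holders={T1,T3,T4}
Step 11: signal(T1) -> count=0 queue=[] holders={T2,T3,T4}
Step 12: wait(T1) -> count=0 queue=[T1] holders={T2,T3,T4}
Step 13: signal(T4) -> count=0 queue=[] holders={T1,T2,T3}
Step 14: signal(T1) -> count=1 queue=[] holders={T2,T3}
Step 15: signal(T3) -> count=2 queue=[] holders={T2}
Step 16: wait(T4) -> count=1 queue=[] holders={T2,T4}
Final holders: {T2,T4} -> 2 thread(s)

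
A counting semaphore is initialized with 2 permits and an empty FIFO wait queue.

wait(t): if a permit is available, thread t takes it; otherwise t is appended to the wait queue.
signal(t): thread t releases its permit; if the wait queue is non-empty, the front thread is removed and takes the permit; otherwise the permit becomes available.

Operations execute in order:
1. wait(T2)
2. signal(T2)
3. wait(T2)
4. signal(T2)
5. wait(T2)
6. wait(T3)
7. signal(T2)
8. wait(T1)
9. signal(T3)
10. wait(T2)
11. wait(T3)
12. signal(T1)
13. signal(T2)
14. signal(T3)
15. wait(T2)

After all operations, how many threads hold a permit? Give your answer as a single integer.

Step 1: wait(T2) -> count=1 queue=[] holders={T2}
Step 2: signal(T2) -> count=2 queue=[] holders={none}
Step 3: wait(T2) -> count=1 queue=[] holders={T2}
Step 4: signal(T2) -> count=2 queue=[] holders={none}
Step 5: wait(T2) -> count=1 queue=[] holders={T2}
Step 6: wait(T3) -> count=0 queue=[] holders={T2,T3}
Step 7: signal(T2) -> count=1 queue=[] holders={T3}
Step 8: wait(T1) -> count=0 queue=[] holders={T1,T3}
Step 9: signal(T3) -> count=1 queue=[] holders={T1}
Step 10: wait(T2) -> count=0 queue=[] holders={T1,T2}
Step 11: wait(T3) -> count=0 queue=[T3] holders={T1,T2}
Step 12: signal(T1) -> count=0 queue=[] holders={T2,T3}
Step 13: signal(T2) -> count=1 queue=[] holders={T3}
Step 14: signal(T3) -> count=2 queue=[] holders={none}
Step 15: wait(T2) -> count=1 queue=[] holders={T2}
Final holders: {T2} -> 1 thread(s)

Answer: 1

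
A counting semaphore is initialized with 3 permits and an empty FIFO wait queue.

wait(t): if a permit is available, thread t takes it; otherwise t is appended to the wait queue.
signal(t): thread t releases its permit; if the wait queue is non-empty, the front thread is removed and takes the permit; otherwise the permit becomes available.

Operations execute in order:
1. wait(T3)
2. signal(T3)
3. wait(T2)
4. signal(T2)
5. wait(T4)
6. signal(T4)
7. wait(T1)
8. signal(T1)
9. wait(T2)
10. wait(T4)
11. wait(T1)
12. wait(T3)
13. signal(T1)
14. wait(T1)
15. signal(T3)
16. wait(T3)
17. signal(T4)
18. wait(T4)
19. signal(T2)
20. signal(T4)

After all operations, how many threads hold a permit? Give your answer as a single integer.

Step 1: wait(T3) -> count=2 queue=[] holders={T3}
Step 2: signal(T3) -> count=3 queue=[] holders={none}
Step 3: wait(T2) -> count=2 queue=[] holders={T2}
Step 4: signal(T2) -> count=3 queue=[] holders={none}
Step 5: wait(T4) -> count=2 queue=[] holders={T4}
Step 6: signal(T4) -> count=3 queue=[] holders={none}
Step 7: wait(T1) -> count=2 queue=[] holders={T1}
Step 8: signal(T1) -> count=3 queue=[] holders={none}
Step 9: wait(T2) -> count=2 queue=[] holders={T2}
Step 10: wait(T4) -> count=1 queue=[] holders={T2,T4}
Step 11: wait(T1) -> count=0 queue=[] holders={T1,T2,T4}
Step 12: wait(T3) -> count=0 queue=[T3] holders={T1,T2,T4}
Step 13: signal(T1) -> count=0 queue=[] holders={T2,T3,T4}
Step 14: wait(T1) -> count=0 queue=[T1] holders={T2,T3,T4}
Step 15: signal(T3) -> count=0 queue=[] holders={T1,T2,T4}
Step 16: wait(T3) -> count=0 queue=[T3] holders={T1,T2,T4}
Step 17: signal(T4) -> count=0 queue=[] holders={T1,T2,T3}
Step 18: wait(T4) -> count=0 queue=[T4] holders={T1,T2,T3}
Step 19: signal(T2) -> count=0 queue=[] holders={T1,T3,T4}
Step 20: signal(T4) -> count=1 queue=[] holders={T1,T3}
Final holders: {T1,T3} -> 2 thread(s)

Answer: 2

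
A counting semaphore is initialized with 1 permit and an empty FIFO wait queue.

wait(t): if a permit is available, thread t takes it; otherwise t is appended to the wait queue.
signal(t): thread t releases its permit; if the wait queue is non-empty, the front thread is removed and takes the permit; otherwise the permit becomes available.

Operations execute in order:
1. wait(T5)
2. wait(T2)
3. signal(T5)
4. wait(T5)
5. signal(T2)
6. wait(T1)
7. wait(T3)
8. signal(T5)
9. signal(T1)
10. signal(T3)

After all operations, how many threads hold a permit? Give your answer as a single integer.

Step 1: wait(T5) -> count=0 queue=[] holders={T5}
Step 2: wait(T2) -> count=0 queue=[T2] holders={T5}
Step 3: signal(T5) -> count=0 queue=[] holders={T2}
Step 4: wait(T5) -> count=0 queue=[T5] holders={T2}
Step 5: signal(T2) -> count=0 queue=[] holders={T5}
Step 6: wait(T1) -> count=0 queue=[T1] holders={T5}
Step 7: wait(T3) -> count=0 queue=[T1,T3] holders={T5}
Step 8: signal(T5) -> count=0 queue=[T3] holders={T1}
Step 9: signal(T1) -> count=0 queue=[] holders={T3}
Step 10: signal(T3) -> count=1 queue=[] holders={none}
Final holders: {none} -> 0 thread(s)

Answer: 0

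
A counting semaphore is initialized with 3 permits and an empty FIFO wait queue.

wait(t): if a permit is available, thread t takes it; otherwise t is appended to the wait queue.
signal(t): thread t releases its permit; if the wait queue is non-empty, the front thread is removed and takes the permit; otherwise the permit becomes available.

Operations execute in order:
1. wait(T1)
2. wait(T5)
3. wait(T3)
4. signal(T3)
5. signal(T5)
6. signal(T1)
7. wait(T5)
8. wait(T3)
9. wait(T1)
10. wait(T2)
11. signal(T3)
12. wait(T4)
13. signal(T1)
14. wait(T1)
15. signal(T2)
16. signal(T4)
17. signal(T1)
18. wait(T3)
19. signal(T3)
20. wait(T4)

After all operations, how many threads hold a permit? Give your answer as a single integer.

Answer: 2

Derivation:
Step 1: wait(T1) -> count=2 queue=[] holders={T1}
Step 2: wait(T5) -> count=1 queue=[] holders={T1,T5}
Step 3: wait(T3) -> count=0 queue=[] holders={T1,T3,T5}
Step 4: signal(T3) -> count=1 queue=[] holders={T1,T5}
Step 5: signal(T5) -> count=2 queue=[] holders={T1}
Step 6: signal(T1) -> count=3 queue=[] holders={none}
Step 7: wait(T5) -> count=2 queue=[] holders={T5}
Step 8: wait(T3) -> count=1 queue=[] holders={T3,T5}
Step 9: wait(T1) -> count=0 queue=[] holders={T1,T3,T5}
Step 10: wait(T2) -> count=0 queue=[T2] holders={T1,T3,T5}
Step 11: signal(T3) -> count=0 queue=[] holders={T1,T2,T5}
Step 12: wait(T4) -> count=0 queue=[T4] holders={T1,T2,T5}
Step 13: signal(T1) -> count=0 queue=[] holders={T2,T4,T5}
Step 14: wait(T1) -> count=0 queue=[T1] holders={T2,T4,T5}
Step 15: signal(T2) -> count=0 queue=[] holders={T1,T4,T5}
Step 16: signal(T4) -> count=1 queue=[] holders={T1,T5}
Step 17: signal(T1) -> count=2 queue=[] holders={T5}
Step 18: wait(T3) -> count=1 queue=[] holders={T3,T5}
Step 19: signal(T3) -> count=2 queue=[] holders={T5}
Step 20: wait(T4) -> count=1 queue=[] holders={T4,T5}
Final holders: {T4,T5} -> 2 thread(s)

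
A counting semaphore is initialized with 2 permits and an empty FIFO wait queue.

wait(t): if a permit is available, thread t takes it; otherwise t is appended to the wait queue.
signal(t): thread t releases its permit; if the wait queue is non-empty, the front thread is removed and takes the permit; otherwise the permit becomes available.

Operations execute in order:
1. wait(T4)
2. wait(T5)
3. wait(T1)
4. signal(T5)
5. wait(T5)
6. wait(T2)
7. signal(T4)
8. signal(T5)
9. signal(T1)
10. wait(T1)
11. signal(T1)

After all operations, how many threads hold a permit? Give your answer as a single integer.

Step 1: wait(T4) -> count=1 queue=[] holders={T4}
Step 2: wait(T5) -> count=0 queue=[] holders={T4,T5}
Step 3: wait(T1) -> count=0 queue=[T1] holders={T4,T5}
Step 4: signal(T5) -> count=0 queue=[] holders={T1,T4}
Step 5: wait(T5) -> count=0 queue=[T5] holders={T1,T4}
Step 6: wait(T2) -> count=0 queue=[T5,T2] holders={T1,T4}
Step 7: signal(T4) -> count=0 queue=[T2] holders={T1,T5}
Step 8: signal(T5) -> count=0 queue=[] holders={T1,T2}
Step 9: signal(T1) -> count=1 queue=[] holders={T2}
Step 10: wait(T1) -> count=0 queue=[] holders={T1,T2}
Step 11: signal(T1) -> count=1 queue=[] holders={T2}
Final holders: {T2} -> 1 thread(s)

Answer: 1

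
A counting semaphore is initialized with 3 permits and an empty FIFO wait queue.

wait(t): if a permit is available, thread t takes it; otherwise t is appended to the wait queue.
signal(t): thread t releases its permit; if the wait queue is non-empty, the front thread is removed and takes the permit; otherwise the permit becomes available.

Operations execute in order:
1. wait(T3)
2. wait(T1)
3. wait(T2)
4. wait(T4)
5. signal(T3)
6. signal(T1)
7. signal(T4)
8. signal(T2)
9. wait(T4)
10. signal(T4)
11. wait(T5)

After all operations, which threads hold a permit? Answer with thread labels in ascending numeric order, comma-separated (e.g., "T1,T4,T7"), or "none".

Step 1: wait(T3) -> count=2 queue=[] holders={T3}
Step 2: wait(T1) -> count=1 queue=[] holders={T1,T3}
Step 3: wait(T2) -> count=0 queue=[] holders={T1,T2,T3}
Step 4: wait(T4) -> count=0 queue=[T4] holders={T1,T2,T3}
Step 5: signal(T3) -> count=0 queue=[] holders={T1,T2,T4}
Step 6: signal(T1) -> count=1 queue=[] holders={T2,T4}
Step 7: signal(T4) -> count=2 queue=[] holders={T2}
Step 8: signal(T2) -> count=3 queue=[] holders={none}
Step 9: wait(T4) -> count=2 queue=[] holders={T4}
Step 10: signal(T4) -> count=3 queue=[] holders={none}
Step 11: wait(T5) -> count=2 queue=[] holders={T5}
Final holders: T5

Answer: T5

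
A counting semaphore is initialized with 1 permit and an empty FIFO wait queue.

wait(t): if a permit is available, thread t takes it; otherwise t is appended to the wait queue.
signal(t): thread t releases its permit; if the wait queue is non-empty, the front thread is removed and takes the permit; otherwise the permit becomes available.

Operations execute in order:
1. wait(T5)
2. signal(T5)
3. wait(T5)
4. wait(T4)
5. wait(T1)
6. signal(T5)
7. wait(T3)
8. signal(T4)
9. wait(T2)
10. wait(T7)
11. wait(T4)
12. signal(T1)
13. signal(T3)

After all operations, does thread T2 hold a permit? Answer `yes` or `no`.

Answer: yes

Derivation:
Step 1: wait(T5) -> count=0 queue=[] holders={T5}
Step 2: signal(T5) -> count=1 queue=[] holders={none}
Step 3: wait(T5) -> count=0 queue=[] holders={T5}
Step 4: wait(T4) -> count=0 queue=[T4] holders={T5}
Step 5: wait(T1) -> count=0 queue=[T4,T1] holders={T5}
Step 6: signal(T5) -> count=0 queue=[T1] holders={T4}
Step 7: wait(T3) -> count=0 queue=[T1,T3] holders={T4}
Step 8: signal(T4) -> count=0 queue=[T3] holders={T1}
Step 9: wait(T2) -> count=0 queue=[T3,T2] holders={T1}
Step 10: wait(T7) -> count=0 queue=[T3,T2,T7] holders={T1}
Step 11: wait(T4) -> count=0 queue=[T3,T2,T7,T4] holders={T1}
Step 12: signal(T1) -> count=0 queue=[T2,T7,T4] holders={T3}
Step 13: signal(T3) -> count=0 queue=[T7,T4] holders={T2}
Final holders: {T2} -> T2 in holders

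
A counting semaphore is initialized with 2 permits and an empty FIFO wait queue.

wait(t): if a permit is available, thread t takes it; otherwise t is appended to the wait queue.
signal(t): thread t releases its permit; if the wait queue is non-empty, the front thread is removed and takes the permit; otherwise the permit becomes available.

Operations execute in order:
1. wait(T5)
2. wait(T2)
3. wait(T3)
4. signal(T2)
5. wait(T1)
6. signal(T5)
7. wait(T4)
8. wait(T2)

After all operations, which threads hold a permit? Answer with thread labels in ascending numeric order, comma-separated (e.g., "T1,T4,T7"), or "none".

Answer: T1,T3

Derivation:
Step 1: wait(T5) -> count=1 queue=[] holders={T5}
Step 2: wait(T2) -> count=0 queue=[] holders={T2,T5}
Step 3: wait(T3) -> count=0 queue=[T3] holders={T2,T5}
Step 4: signal(T2) -> count=0 queue=[] holders={T3,T5}
Step 5: wait(T1) -> count=0 queue=[T1] holders={T3,T5}
Step 6: signal(T5) -> count=0 queue=[] holders={T1,T3}
Step 7: wait(T4) -> count=0 queue=[T4] holders={T1,T3}
Step 8: wait(T2) -> count=0 queue=[T4,T2] holders={T1,T3}
Final holders: T1,T3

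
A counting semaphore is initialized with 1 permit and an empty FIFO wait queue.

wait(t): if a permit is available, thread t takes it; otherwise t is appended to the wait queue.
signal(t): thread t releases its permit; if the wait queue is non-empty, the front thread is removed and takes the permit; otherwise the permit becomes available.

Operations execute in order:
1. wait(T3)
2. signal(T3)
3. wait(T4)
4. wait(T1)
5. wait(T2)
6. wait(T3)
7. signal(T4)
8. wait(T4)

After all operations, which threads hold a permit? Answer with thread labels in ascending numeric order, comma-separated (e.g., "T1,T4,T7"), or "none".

Step 1: wait(T3) -> count=0 queue=[] holders={T3}
Step 2: signal(T3) -> count=1 queue=[] holders={none}
Step 3: wait(T4) -> count=0 queue=[] holders={T4}
Step 4: wait(T1) -> count=0 queue=[T1] holders={T4}
Step 5: wait(T2) -> count=0 queue=[T1,T2] holders={T4}
Step 6: wait(T3) -> count=0 queue=[T1,T2,T3] holders={T4}
Step 7: signal(T4) -> count=0 queue=[T2,T3] holders={T1}
Step 8: wait(T4) -> count=0 queue=[T2,T3,T4] holders={T1}
Final holders: T1

Answer: T1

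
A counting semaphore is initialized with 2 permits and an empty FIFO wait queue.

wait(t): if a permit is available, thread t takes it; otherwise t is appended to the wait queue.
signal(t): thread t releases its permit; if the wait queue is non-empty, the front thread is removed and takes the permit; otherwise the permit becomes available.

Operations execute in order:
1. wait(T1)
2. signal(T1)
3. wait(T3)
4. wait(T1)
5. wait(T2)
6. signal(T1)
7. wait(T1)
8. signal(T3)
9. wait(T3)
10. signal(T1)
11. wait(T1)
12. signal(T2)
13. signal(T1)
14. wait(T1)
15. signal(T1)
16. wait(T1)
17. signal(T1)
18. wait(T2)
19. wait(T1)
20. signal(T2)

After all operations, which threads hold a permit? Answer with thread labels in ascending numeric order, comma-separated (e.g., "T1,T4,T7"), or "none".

Answer: T1,T3

Derivation:
Step 1: wait(T1) -> count=1 queue=[] holders={T1}
Step 2: signal(T1) -> count=2 queue=[] holders={none}
Step 3: wait(T3) -> count=1 queue=[] holders={T3}
Step 4: wait(T1) -> count=0 queue=[] holders={T1,T3}
Step 5: wait(T2) -> count=0 queue=[T2] holders={T1,T3}
Step 6: signal(T1) -> count=0 queue=[] holders={T2,T3}
Step 7: wait(T1) -> count=0 queue=[T1] holders={T2,T3}
Step 8: signal(T3) -> count=0 queue=[] holders={T1,T2}
Step 9: wait(T3) -> count=0 queue=[T3] holders={T1,T2}
Step 10: signal(T1) -> count=0 queue=[] holders={T2,T3}
Step 11: wait(T1) -> count=0 queue=[T1] holders={T2,T3}
Step 12: signal(T2) -> count=0 queue=[] holders={T1,T3}
Step 13: signal(T1) -> count=1 queue=[] holders={T3}
Step 14: wait(T1) -> count=0 queue=[] holders={T1,T3}
Step 15: signal(T1) -> count=1 queue=[] holders={T3}
Step 16: wait(T1) -> count=0 queue=[] holders={T1,T3}
Step 17: signal(T1) -> count=1 queue=[] holders={T3}
Step 18: wait(T2) -> count=0 queue=[] holders={T2,T3}
Step 19: wait(T1) -> count=0 queue=[T1] holders={T2,T3}
Step 20: signal(T2) -> count=0 queue=[] holders={T1,T3}
Final holders: T1,T3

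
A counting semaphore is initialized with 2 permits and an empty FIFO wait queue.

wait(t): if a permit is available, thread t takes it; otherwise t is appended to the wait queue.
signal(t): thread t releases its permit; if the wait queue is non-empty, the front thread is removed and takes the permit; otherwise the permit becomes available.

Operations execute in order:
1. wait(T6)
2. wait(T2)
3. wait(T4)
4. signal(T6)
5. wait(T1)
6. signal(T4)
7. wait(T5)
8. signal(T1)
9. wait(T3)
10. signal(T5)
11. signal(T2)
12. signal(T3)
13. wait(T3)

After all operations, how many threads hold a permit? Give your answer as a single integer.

Step 1: wait(T6) -> count=1 queue=[] holders={T6}
Step 2: wait(T2) -> count=0 queue=[] holders={T2,T6}
Step 3: wait(T4) -> count=0 queue=[T4] holders={T2,T6}
Step 4: signal(T6) -> count=0 queue=[] holders={T2,T4}
Step 5: wait(T1) -> count=0 queue=[T1] holders={T2,T4}
Step 6: signal(T4) -> count=0 queue=[] holders={T1,T2}
Step 7: wait(T5) -> count=0 queue=[T5] holders={T1,T2}
Step 8: signal(T1) -> count=0 queue=[] holders={T2,T5}
Step 9: wait(T3) -> count=0 queue=[T3] holders={T2,T5}
Step 10: signal(T5) -> count=0 queue=[] holders={T2,T3}
Step 11: signal(T2) -> count=1 queue=[] holders={T3}
Step 12: signal(T3) -> count=2 queue=[] holders={none}
Step 13: wait(T3) -> count=1 queue=[] holders={T3}
Final holders: {T3} -> 1 thread(s)

Answer: 1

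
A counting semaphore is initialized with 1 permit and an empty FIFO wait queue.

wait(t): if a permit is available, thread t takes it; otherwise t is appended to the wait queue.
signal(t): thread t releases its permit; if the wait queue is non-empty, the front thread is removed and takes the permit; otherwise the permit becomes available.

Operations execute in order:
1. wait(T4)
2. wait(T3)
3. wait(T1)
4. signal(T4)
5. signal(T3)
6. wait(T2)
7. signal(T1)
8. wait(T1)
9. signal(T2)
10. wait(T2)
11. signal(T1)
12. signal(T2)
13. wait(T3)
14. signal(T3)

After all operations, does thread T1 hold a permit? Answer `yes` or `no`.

Step 1: wait(T4) -> count=0 queue=[] holders={T4}
Step 2: wait(T3) -> count=0 queue=[T3] holders={T4}
Step 3: wait(T1) -> count=0 queue=[T3,T1] holders={T4}
Step 4: signal(T4) -> count=0 queue=[T1] holders={T3}
Step 5: signal(T3) -> count=0 queue=[] holders={T1}
Step 6: wait(T2) -> count=0 queue=[T2] holders={T1}
Step 7: signal(T1) -> count=0 queue=[] holders={T2}
Step 8: wait(T1) -> count=0 queue=[T1] holders={T2}
Step 9: signal(T2) -> count=0 queue=[] holders={T1}
Step 10: wait(T2) -> count=0 queue=[T2] holders={T1}
Step 11: signal(T1) -> count=0 queue=[] holders={T2}
Step 12: signal(T2) -> count=1 queue=[] holders={none}
Step 13: wait(T3) -> count=0 queue=[] holders={T3}
Step 14: signal(T3) -> count=1 queue=[] holders={none}
Final holders: {none} -> T1 not in holders

Answer: no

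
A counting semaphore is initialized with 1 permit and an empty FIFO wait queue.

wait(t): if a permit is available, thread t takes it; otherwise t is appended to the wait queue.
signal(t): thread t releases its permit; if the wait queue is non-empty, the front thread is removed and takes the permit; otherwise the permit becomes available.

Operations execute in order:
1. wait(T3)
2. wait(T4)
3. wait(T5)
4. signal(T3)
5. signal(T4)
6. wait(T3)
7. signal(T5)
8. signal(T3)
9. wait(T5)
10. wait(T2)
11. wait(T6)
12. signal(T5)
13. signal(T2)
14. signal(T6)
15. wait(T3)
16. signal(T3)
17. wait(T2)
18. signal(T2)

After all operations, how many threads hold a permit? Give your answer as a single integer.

Step 1: wait(T3) -> count=0 queue=[] holders={T3}
Step 2: wait(T4) -> count=0 queue=[T4] holders={T3}
Step 3: wait(T5) -> count=0 queue=[T4,T5] holders={T3}
Step 4: signal(T3) -> count=0 queue=[T5] holders={T4}
Step 5: signal(T4) -> count=0 queue=[] holders={T5}
Step 6: wait(T3) -> count=0 queue=[T3] holders={T5}
Step 7: signal(T5) -> count=0 queue=[] holders={T3}
Step 8: signal(T3) -> count=1 queue=[] holders={none}
Step 9: wait(T5) -> count=0 queue=[] holders={T5}
Step 10: wait(T2) -> count=0 queue=[T2] holders={T5}
Step 11: wait(T6) -> count=0 queue=[T2,T6] holders={T5}
Step 12: signal(T5) -> count=0 queue=[T6] holders={T2}
Step 13: signal(T2) -> count=0 queue=[] holders={T6}
Step 14: signal(T6) -> count=1 queue=[] holders={none}
Step 15: wait(T3) -> count=0 queue=[] holders={T3}
Step 16: signal(T3) -> count=1 queue=[] holders={none}
Step 17: wait(T2) -> count=0 queue=[] holders={T2}
Step 18: signal(T2) -> count=1 queue=[] holders={none}
Final holders: {none} -> 0 thread(s)

Answer: 0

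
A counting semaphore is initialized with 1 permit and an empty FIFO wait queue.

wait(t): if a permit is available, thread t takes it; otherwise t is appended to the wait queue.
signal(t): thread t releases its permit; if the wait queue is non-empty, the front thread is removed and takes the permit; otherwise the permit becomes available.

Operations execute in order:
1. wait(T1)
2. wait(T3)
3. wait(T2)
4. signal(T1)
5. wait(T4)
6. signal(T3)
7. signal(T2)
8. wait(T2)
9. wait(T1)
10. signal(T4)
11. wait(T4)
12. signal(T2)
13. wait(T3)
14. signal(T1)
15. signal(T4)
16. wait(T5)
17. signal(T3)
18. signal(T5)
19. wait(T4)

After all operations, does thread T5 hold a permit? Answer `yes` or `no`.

Answer: no

Derivation:
Step 1: wait(T1) -> count=0 queue=[] holders={T1}
Step 2: wait(T3) -> count=0 queue=[T3] holders={T1}
Step 3: wait(T2) -> count=0 queue=[T3,T2] holders={T1}
Step 4: signal(T1) -> count=0 queue=[T2] holders={T3}
Step 5: wait(T4) -> count=0 queue=[T2,T4] holders={T3}
Step 6: signal(T3) -> count=0 queue=[T4] holders={T2}
Step 7: signal(T2) -> count=0 queue=[] holders={T4}
Step 8: wait(T2) -> count=0 queue=[T2] holders={T4}
Step 9: wait(T1) -> count=0 queue=[T2,T1] holders={T4}
Step 10: signal(T4) -> count=0 queue=[T1] holders={T2}
Step 11: wait(T4) -> count=0 queue=[T1,T4] holders={T2}
Step 12: signal(T2) -> count=0 queue=[T4] holders={T1}
Step 13: wait(T3) -> count=0 queue=[T4,T3] holders={T1}
Step 14: signal(T1) -> count=0 queue=[T3] holders={T4}
Step 15: signal(T4) -> count=0 queue=[] holders={T3}
Step 16: wait(T5) -> count=0 queue=[T5] holders={T3}
Step 17: signal(T3) -> count=0 queue=[] holders={T5}
Step 18: signal(T5) -> count=1 queue=[] holders={none}
Step 19: wait(T4) -> count=0 queue=[] holders={T4}
Final holders: {T4} -> T5 not in holders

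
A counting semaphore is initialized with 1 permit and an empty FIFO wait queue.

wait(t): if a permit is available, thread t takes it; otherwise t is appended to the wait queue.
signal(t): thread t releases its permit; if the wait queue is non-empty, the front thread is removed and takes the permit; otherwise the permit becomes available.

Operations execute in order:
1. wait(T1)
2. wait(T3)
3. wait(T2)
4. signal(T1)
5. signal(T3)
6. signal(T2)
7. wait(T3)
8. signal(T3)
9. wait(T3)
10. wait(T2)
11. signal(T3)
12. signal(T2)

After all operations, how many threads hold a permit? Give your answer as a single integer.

Answer: 0

Derivation:
Step 1: wait(T1) -> count=0 queue=[] holders={T1}
Step 2: wait(T3) -> count=0 queue=[T3] holders={T1}
Step 3: wait(T2) -> count=0 queue=[T3,T2] holders={T1}
Step 4: signal(T1) -> count=0 queue=[T2] holders={T3}
Step 5: signal(T3) -> count=0 queue=[] holders={T2}
Step 6: signal(T2) -> count=1 queue=[] holders={none}
Step 7: wait(T3) -> count=0 queue=[] holders={T3}
Step 8: signal(T3) -> count=1 queue=[] holders={none}
Step 9: wait(T3) -> count=0 queue=[] holders={T3}
Step 10: wait(T2) -> count=0 queue=[T2] holders={T3}
Step 11: signal(T3) -> count=0 queue=[] holders={T2}
Step 12: signal(T2) -> count=1 queue=[] holders={none}
Final holders: {none} -> 0 thread(s)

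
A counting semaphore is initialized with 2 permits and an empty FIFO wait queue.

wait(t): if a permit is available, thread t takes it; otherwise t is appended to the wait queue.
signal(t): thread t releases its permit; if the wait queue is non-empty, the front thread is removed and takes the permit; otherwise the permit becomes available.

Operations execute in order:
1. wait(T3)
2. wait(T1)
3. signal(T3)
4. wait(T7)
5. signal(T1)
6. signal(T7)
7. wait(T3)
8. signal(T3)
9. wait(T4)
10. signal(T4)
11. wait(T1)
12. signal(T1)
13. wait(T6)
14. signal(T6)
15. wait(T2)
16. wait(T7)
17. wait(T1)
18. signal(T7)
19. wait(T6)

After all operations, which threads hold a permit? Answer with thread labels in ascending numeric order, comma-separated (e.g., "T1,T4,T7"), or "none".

Answer: T1,T2

Derivation:
Step 1: wait(T3) -> count=1 queue=[] holders={T3}
Step 2: wait(T1) -> count=0 queue=[] holders={T1,T3}
Step 3: signal(T3) -> count=1 queue=[] holders={T1}
Step 4: wait(T7) -> count=0 queue=[] holders={T1,T7}
Step 5: signal(T1) -> count=1 queue=[] holders={T7}
Step 6: signal(T7) -> count=2 queue=[] holders={none}
Step 7: wait(T3) -> count=1 queue=[] holders={T3}
Step 8: signal(T3) -> count=2 queue=[] holders={none}
Step 9: wait(T4) -> count=1 queue=[] holders={T4}
Step 10: signal(T4) -> count=2 queue=[] holders={none}
Step 11: wait(T1) -> count=1 queue=[] holders={T1}
Step 12: signal(T1) -> count=2 queue=[] holders={none}
Step 13: wait(T6) -> count=1 queue=[] holders={T6}
Step 14: signal(T6) -> count=2 queue=[] holders={none}
Step 15: wait(T2) -> count=1 queue=[] holders={T2}
Step 16: wait(T7) -> count=0 queue=[] holders={T2,T7}
Step 17: wait(T1) -> count=0 queue=[T1] holders={T2,T7}
Step 18: signal(T7) -> count=0 queue=[] holders={T1,T2}
Step 19: wait(T6) -> count=0 queue=[T6] holders={T1,T2}
Final holders: T1,T2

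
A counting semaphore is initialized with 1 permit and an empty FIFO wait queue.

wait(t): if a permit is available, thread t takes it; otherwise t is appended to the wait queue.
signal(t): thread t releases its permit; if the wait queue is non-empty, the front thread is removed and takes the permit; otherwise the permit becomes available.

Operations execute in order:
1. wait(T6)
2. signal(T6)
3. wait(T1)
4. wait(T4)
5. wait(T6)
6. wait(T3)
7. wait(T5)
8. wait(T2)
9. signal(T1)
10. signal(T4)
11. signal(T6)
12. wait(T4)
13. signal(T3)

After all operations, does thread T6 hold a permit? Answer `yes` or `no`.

Step 1: wait(T6) -> count=0 queue=[] holders={T6}
Step 2: signal(T6) -> count=1 queue=[] holders={none}
Step 3: wait(T1) -> count=0 queue=[] holders={T1}
Step 4: wait(T4) -> count=0 queue=[T4] holders={T1}
Step 5: wait(T6) -> count=0 queue=[T4,T6] holders={T1}
Step 6: wait(T3) -> count=0 queue=[T4,T6,T3] holders={T1}
Step 7: wait(T5) -> count=0 queue=[T4,T6,T3,T5] holders={T1}
Step 8: wait(T2) -> count=0 queue=[T4,T6,T3,T5,T2] holders={T1}
Step 9: signal(T1) -> count=0 queue=[T6,T3,T5,T2] holders={T4}
Step 10: signal(T4) -> count=0 queue=[T3,T5,T2] holders={T6}
Step 11: signal(T6) -> count=0 queue=[T5,T2] holders={T3}
Step 12: wait(T4) -> count=0 queue=[T5,T2,T4] holders={T3}
Step 13: signal(T3) -> count=0 queue=[T2,T4] holders={T5}
Final holders: {T5} -> T6 not in holders

Answer: no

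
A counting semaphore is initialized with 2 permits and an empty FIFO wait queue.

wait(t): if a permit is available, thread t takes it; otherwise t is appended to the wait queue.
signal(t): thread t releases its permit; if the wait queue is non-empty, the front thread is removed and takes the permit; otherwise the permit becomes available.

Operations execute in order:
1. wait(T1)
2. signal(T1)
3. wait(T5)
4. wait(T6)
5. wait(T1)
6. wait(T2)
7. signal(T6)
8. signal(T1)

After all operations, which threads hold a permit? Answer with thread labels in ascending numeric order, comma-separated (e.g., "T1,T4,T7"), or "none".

Step 1: wait(T1) -> count=1 queue=[] holders={T1}
Step 2: signal(T1) -> count=2 queue=[] holders={none}
Step 3: wait(T5) -> count=1 queue=[] holders={T5}
Step 4: wait(T6) -> count=0 queue=[] holders={T5,T6}
Step 5: wait(T1) -> count=0 queue=[T1] holders={T5,T6}
Step 6: wait(T2) -> count=0 queue=[T1,T2] holders={T5,T6}
Step 7: signal(T6) -> count=0 queue=[T2] holders={T1,T5}
Step 8: signal(T1) -> count=0 queue=[] holders={T2,T5}
Final holders: T2,T5

Answer: T2,T5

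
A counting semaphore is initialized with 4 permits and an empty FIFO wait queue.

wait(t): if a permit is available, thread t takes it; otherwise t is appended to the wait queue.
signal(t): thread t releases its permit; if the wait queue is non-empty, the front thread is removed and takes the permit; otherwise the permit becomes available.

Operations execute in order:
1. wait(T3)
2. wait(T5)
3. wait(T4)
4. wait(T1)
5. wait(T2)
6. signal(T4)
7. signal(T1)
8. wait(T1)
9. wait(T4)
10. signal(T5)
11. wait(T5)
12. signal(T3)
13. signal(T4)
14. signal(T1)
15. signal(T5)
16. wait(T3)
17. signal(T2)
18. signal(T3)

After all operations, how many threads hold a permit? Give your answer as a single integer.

Step 1: wait(T3) -> count=3 queue=[] holders={T3}
Step 2: wait(T5) -> count=2 queue=[] holders={T3,T5}
Step 3: wait(T4) -> count=1 queue=[] holders={T3,T4,T5}
Step 4: wait(T1) -> count=0 queue=[] holders={T1,T3,T4,T5}
Step 5: wait(T2) -> count=0 queue=[T2] holders={T1,T3,T4,T5}
Step 6: signal(T4) -> count=0 queue=[] holders={T1,T2,T3,T5}
Step 7: signal(T1) -> count=1 queue=[] holders={T2,T3,T5}
Step 8: wait(T1) -> count=0 queue=[] holders={T1,T2,T3,T5}
Step 9: wait(T4) -> count=0 queue=[T4] holders={T1,T2,T3,T5}
Step 10: signal(T5) -> count=0 queue=[] holders={T1,T2,T3,T4}
Step 11: wait(T5) -> count=0 queue=[T5] holders={T1,T2,T3,T4}
Step 12: signal(T3) -> count=0 queue=[] holders={T1,T2,T4,T5}
Step 13: signal(T4) -> count=1 queue=[] holders={T1,T2,T5}
Step 14: signal(T1) -> count=2 queue=[] holders={T2,T5}
Step 15: signal(T5) -> count=3 queue=[] holders={T2}
Step 16: wait(T3) -> count=2 queue=[] holders={T2,T3}
Step 17: signal(T2) -> count=3 queue=[] holders={T3}
Step 18: signal(T3) -> count=4 queue=[] holders={none}
Final holders: {none} -> 0 thread(s)

Answer: 0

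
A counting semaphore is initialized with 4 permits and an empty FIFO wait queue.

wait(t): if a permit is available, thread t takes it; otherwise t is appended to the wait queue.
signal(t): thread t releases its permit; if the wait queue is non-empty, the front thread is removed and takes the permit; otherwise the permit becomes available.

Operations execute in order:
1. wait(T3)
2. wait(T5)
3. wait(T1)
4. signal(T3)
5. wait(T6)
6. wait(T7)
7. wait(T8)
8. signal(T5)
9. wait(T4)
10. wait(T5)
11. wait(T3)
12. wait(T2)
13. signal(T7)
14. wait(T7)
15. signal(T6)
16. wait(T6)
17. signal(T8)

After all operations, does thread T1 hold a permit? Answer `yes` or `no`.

Step 1: wait(T3) -> count=3 queue=[] holders={T3}
Step 2: wait(T5) -> count=2 queue=[] holders={T3,T5}
Step 3: wait(T1) -> count=1 queue=[] holders={T1,T3,T5}
Step 4: signal(T3) -> count=2 queue=[] holders={T1,T5}
Step 5: wait(T6) -> count=1 queue=[] holders={T1,T5,T6}
Step 6: wait(T7) -> count=0 queue=[] holders={T1,T5,T6,T7}
Step 7: wait(T8) -> count=0 queue=[T8] holders={T1,T5,T6,T7}
Step 8: signal(T5) -> count=0 queue=[] holders={T1,T6,T7,T8}
Step 9: wait(T4) -> count=0 queue=[T4] holders={T1,T6,T7,T8}
Step 10: wait(T5) -> count=0 queue=[T4,T5] holders={T1,T6,T7,T8}
Step 11: wait(T3) -> count=0 queue=[T4,T5,T3] holders={T1,T6,T7,T8}
Step 12: wait(T2) -> count=0 queue=[T4,T5,T3,T2] holders={T1,T6,T7,T8}
Step 13: signal(T7) -> count=0 queue=[T5,T3,T2] holders={T1,T4,T6,T8}
Step 14: wait(T7) -> count=0 queue=[T5,T3,T2,T7] holders={T1,T4,T6,T8}
Step 15: signal(T6) -> count=0 queue=[T3,T2,T7] holders={T1,T4,T5,T8}
Step 16: wait(T6) -> count=0 queue=[T3,T2,T7,T6] holders={T1,T4,T5,T8}
Step 17: signal(T8) -> count=0 queue=[T2,T7,T6] holders={T1,T3,T4,T5}
Final holders: {T1,T3,T4,T5} -> T1 in holders

Answer: yes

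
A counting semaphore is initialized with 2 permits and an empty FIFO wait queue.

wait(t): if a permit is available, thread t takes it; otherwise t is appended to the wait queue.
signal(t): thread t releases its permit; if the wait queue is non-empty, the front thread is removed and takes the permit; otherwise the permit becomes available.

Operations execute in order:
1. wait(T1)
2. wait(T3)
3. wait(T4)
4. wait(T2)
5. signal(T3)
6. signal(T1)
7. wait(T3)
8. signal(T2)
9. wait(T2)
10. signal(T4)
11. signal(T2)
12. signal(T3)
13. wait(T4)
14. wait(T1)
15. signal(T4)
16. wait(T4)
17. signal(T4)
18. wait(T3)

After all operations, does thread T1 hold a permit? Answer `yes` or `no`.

Step 1: wait(T1) -> count=1 queue=[] holders={T1}
Step 2: wait(T3) -> count=0 queue=[] holders={T1,T3}
Step 3: wait(T4) -> count=0 queue=[T4] holders={T1,T3}
Step 4: wait(T2) -> count=0 queue=[T4,T2] holders={T1,T3}
Step 5: signal(T3) -> count=0 queue=[T2] holders={T1,T4}
Step 6: signal(T1) -> count=0 queue=[] holders={T2,T4}
Step 7: wait(T3) -> count=0 queue=[T3] holders={T2,T4}
Step 8: signal(T2) -> count=0 queue=[] holders={T3,T4}
Step 9: wait(T2) -> count=0 queue=[T2] holders={T3,T4}
Step 10: signal(T4) -> count=0 queue=[] holders={T2,T3}
Step 11: signal(T2) -> count=1 queue=[] holders={T3}
Step 12: signal(T3) -> count=2 queue=[] holders={none}
Step 13: wait(T4) -> count=1 queue=[] holders={T4}
Step 14: wait(T1) -> count=0 queue=[] holders={T1,T4}
Step 15: signal(T4) -> count=1 queue=[] holders={T1}
Step 16: wait(T4) -> count=0 queue=[] holders={T1,T4}
Step 17: signal(T4) -> count=1 queue=[] holders={T1}
Step 18: wait(T3) -> count=0 queue=[] holders={T1,T3}
Final holders: {T1,T3} -> T1 in holders

Answer: yes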